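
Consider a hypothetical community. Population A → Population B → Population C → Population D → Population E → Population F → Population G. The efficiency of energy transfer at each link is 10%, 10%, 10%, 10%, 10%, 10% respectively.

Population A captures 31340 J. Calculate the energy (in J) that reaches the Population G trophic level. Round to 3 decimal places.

Population B: 31340 × 0.1 = 3134 J
Population C: 3134 × 0.1 = 313.4 J
Population D: 313.4 × 0.1 = 31.34 J
Population E: 31.34 × 0.1 = 3.134 J
Population F: 3.134 × 0.1 = 0.3134 J
Population G: 0.3134 × 0.1 = 0.03134 J

0.031 J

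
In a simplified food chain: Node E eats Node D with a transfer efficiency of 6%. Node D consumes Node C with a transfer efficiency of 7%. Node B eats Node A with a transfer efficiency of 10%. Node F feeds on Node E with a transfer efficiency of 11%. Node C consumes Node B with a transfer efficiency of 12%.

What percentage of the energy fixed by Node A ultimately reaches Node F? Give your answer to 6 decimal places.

Product of link efficiencies: 0.1 × 0.12 × 0.07 × 0.06 × 0.11 = 0.000005544
As a percentage: 0.000005544 × 100 = 0.000554%

0.000554%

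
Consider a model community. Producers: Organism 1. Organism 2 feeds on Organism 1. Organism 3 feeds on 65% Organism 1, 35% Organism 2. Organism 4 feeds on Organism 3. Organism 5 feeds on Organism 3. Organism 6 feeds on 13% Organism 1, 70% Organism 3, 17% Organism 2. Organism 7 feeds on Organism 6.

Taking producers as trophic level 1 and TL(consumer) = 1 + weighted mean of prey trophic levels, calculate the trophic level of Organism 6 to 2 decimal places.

3.12

Organism 2: 1 + 1 = 2
Organism 3: 1 + (0.65×1 + 0.35×2) = 2.35
Organism 4: 1 + 2.35 = 3.35
Organism 5: 1 + 2.35 = 3.35
Organism 6: 1 + (0.13×1 + 0.7×2.35 + 0.17×2) = 3.115
Organism 7: 1 + 3.115 = 4.115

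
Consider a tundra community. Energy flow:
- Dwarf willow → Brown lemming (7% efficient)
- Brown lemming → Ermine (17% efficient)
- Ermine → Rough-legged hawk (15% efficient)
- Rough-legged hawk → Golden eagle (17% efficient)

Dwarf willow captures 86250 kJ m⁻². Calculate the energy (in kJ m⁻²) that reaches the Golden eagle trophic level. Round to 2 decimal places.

Brown lemming: 86250 × 0.07 = 6037.5 kJ m⁻²
Ermine: 6037.5 × 0.17 = 1026.375 kJ m⁻²
Rough-legged hawk: 1026.375 × 0.15 = 153.95625 kJ m⁻²
Golden eagle: 153.95625 × 0.17 = 26.1725625 kJ m⁻²

26.17 kJ m⁻²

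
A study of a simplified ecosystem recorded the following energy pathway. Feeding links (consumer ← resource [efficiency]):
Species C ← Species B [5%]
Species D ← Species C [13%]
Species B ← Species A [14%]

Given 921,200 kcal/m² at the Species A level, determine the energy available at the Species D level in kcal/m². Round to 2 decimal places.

Species B: 921200 × 0.14 = 128968 kcal/m²
Species C: 128968 × 0.05 = 6448.4 kcal/m²
Species D: 6448.4 × 0.13 = 838.292 kcal/m²

838.29 kcal/m²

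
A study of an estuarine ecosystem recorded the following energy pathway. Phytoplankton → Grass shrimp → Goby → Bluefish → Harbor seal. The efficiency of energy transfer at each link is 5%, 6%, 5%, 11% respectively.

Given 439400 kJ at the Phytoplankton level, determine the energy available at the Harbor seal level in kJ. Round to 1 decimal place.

Grass shrimp: 439400 × 0.05 = 21970 kJ
Goby: 21970 × 0.06 = 1318.2 kJ
Bluefish: 1318.2 × 0.05 = 65.91 kJ
Harbor seal: 65.91 × 0.11 = 7.2501 kJ

7.3 kJ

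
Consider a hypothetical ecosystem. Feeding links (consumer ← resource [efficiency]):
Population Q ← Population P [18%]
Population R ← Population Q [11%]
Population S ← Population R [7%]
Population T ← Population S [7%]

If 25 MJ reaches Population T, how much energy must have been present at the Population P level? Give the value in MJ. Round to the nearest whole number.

Cumulative transfer efficiency: 0.18 × 0.11 × 0.07 × 0.07 = 0.00009702
Population P energy = 25 / 0.00009702 = 257679 MJ

257679 MJ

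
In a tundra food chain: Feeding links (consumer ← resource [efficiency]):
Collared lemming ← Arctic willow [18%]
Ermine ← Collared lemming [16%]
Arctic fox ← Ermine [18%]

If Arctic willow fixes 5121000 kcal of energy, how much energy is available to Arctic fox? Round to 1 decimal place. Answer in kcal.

26547.3 kcal

Collared lemming: 5121000 × 0.18 = 921780 kcal
Ermine: 921780 × 0.16 = 147484.8 kcal
Arctic fox: 147484.8 × 0.18 = 26547.264 kcal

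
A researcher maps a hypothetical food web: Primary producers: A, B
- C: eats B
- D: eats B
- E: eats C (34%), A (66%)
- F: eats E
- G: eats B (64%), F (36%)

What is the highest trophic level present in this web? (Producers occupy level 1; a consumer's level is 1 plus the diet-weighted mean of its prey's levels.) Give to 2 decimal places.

3.34

C: 1 + 1 = 2
D: 1 + 1 = 2
E: 1 + (0.34×2 + 0.66×1) = 2.34
F: 1 + 2.34 = 3.34
G: 1 + (0.64×1 + 0.36×3.34) = 2.8424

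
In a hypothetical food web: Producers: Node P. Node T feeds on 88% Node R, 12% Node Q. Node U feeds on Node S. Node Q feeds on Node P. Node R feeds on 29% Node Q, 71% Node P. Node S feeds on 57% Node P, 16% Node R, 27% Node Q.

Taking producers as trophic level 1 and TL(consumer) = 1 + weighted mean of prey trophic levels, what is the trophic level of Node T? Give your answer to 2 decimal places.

Node Q: 1 + 1 = 2
Node R: 1 + (0.29×2 + 0.71×1) = 2.29
Node S: 1 + (0.57×1 + 0.16×2.29 + 0.27×2) = 2.4764
Node T: 1 + (0.88×2.29 + 0.12×2) = 3.2552
Node U: 1 + 2.4764 = 3.4764

3.26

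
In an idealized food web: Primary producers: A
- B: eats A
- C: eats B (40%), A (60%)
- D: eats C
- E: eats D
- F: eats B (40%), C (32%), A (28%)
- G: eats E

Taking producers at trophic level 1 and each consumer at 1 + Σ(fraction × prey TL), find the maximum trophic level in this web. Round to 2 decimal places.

5.40

B: 1 + 1 = 2
C: 1 + (0.4×2 + 0.6×1) = 2.4
D: 1 + 2.4 = 3.4
E: 1 + 3.4 = 4.4
F: 1 + (0.4×2 + 0.32×2.4 + 0.28×1) = 2.848
G: 1 + 4.4 = 5.4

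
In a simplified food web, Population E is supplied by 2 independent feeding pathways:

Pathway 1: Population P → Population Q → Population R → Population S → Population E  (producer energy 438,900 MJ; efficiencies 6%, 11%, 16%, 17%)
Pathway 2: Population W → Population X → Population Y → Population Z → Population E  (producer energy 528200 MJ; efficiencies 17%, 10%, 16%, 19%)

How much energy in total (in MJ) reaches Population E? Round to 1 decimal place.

351.8 MJ

Pathway 1: 438900 × 0.06 × 0.11 × 0.16 × 0.17 = 78.791328 MJ
Pathway 2: 528200 × 0.17 × 0.1 × 0.16 × 0.19 = 272.97376 MJ
Total at Population E: 78.791328 + 272.97376 = 351.765088 MJ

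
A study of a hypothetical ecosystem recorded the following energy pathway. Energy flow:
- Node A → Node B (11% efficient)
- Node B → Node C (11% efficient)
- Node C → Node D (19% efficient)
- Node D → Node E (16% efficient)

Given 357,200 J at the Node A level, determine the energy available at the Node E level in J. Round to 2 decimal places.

131.39 J

Node B: 357200 × 0.11 = 39292 J
Node C: 39292 × 0.11 = 4322.12 J
Node D: 4322.12 × 0.19 = 821.2028 J
Node E: 821.2028 × 0.16 = 131.392448 J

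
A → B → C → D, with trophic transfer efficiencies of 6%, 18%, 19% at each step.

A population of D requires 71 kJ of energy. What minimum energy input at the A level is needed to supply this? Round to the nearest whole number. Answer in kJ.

Cumulative transfer efficiency: 0.06 × 0.18 × 0.19 = 0.002052
A energy = 71 / 0.002052 = 34600 kJ

34600 kJ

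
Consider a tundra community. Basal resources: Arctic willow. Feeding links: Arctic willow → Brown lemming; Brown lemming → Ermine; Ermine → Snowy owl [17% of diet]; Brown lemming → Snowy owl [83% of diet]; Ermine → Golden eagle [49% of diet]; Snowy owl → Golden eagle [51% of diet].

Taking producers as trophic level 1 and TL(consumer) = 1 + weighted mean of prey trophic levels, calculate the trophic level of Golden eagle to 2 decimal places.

4.09

Brown lemming: 1 + 1 = 2
Ermine: 1 + 2 = 3
Snowy owl: 1 + (0.17×3 + 0.83×2) = 3.17
Golden eagle: 1 + (0.49×3 + 0.51×3.17) = 4.0867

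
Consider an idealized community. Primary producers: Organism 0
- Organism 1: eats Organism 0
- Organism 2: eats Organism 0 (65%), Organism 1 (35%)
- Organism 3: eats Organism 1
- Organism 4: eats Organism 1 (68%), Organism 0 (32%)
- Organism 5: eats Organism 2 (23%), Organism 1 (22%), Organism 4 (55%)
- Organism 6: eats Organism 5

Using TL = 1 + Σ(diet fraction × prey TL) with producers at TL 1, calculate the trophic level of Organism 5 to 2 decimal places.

3.45

Organism 1: 1 + 1 = 2
Organism 2: 1 + (0.65×1 + 0.35×2) = 2.35
Organism 3: 1 + 2 = 3
Organism 4: 1 + (0.68×2 + 0.32×1) = 2.68
Organism 5: 1 + (0.23×2.35 + 0.22×2 + 0.55×2.68) = 3.4545
Organism 6: 1 + 3.4545 = 4.4545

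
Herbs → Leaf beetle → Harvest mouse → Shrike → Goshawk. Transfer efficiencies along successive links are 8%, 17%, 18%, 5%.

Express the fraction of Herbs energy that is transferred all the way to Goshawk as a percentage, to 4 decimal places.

Product of link efficiencies: 0.08 × 0.17 × 0.18 × 0.05 = 0.0001224
As a percentage: 0.0001224 × 100 = 0.0122%

0.0122%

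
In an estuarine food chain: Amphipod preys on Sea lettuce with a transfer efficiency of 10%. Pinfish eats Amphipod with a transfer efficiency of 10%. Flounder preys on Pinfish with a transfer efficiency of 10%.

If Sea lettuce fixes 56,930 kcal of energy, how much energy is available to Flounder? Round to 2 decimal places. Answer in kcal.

56.93 kcal

Amphipod: 56930 × 0.1 = 5693 kcal
Pinfish: 5693 × 0.1 = 569.3 kcal
Flounder: 569.3 × 0.1 = 56.93 kcal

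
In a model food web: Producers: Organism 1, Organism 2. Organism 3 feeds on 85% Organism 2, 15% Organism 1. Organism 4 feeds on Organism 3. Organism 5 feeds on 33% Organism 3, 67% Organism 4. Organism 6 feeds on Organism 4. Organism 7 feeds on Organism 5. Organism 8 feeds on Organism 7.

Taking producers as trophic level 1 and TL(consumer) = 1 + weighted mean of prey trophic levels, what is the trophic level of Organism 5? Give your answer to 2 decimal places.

Organism 3: 1 + (0.85×1 + 0.15×1) = 2
Organism 4: 1 + 2 = 3
Organism 5: 1 + (0.33×2 + 0.67×3) = 3.67
Organism 6: 1 + 3 = 4
Organism 7: 1 + 3.67 = 4.67
Organism 8: 1 + 4.67 = 5.67

3.67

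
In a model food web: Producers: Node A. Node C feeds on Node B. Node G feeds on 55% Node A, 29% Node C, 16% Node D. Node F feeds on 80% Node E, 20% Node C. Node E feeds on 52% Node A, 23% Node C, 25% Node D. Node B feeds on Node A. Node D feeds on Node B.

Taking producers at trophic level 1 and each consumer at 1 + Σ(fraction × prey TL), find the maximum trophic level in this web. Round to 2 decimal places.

3.97

Node B: 1 + 1 = 2
Node C: 1 + 2 = 3
Node D: 1 + 2 = 3
Node E: 1 + (0.52×1 + 0.23×3 + 0.25×3) = 2.96
Node F: 1 + (0.8×2.96 + 0.2×3) = 3.968
Node G: 1 + (0.55×1 + 0.29×3 + 0.16×3) = 2.9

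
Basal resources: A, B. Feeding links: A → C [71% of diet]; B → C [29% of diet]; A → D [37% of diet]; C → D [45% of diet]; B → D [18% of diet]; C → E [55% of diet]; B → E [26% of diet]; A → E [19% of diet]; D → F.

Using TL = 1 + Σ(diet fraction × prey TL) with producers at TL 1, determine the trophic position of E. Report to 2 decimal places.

C: 1 + (0.71×1 + 0.29×1) = 2
D: 1 + (0.37×1 + 0.45×2 + 0.18×1) = 2.45
E: 1 + (0.55×2 + 0.26×1 + 0.19×1) = 2.55
F: 1 + 2.45 = 3.45

2.55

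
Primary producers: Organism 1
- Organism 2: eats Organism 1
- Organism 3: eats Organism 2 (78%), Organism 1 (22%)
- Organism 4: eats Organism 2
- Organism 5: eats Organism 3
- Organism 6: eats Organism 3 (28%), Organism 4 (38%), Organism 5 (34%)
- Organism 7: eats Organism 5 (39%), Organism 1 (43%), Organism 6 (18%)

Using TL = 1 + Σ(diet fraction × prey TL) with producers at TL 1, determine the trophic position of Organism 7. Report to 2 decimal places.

3.66

Organism 2: 1 + 1 = 2
Organism 3: 1 + (0.78×2 + 0.22×1) = 2.78
Organism 4: 1 + 2 = 3
Organism 5: 1 + 2.78 = 3.78
Organism 6: 1 + (0.28×2.78 + 0.38×3 + 0.34×3.78) = 4.2036
Organism 7: 1 + (0.39×3.78 + 0.43×1 + 0.18×4.2036) = 3.660848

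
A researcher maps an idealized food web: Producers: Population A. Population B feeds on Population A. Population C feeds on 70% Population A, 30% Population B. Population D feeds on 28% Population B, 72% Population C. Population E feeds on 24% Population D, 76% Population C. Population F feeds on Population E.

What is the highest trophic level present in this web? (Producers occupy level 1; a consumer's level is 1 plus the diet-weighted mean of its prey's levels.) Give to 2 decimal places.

Population B: 1 + 1 = 2
Population C: 1 + (0.7×1 + 0.3×2) = 2.3
Population D: 1 + (0.28×2 + 0.72×2.3) = 3.216
Population E: 1 + (0.24×3.216 + 0.76×2.3) = 3.51984
Population F: 1 + 3.51984 = 4.51984

4.52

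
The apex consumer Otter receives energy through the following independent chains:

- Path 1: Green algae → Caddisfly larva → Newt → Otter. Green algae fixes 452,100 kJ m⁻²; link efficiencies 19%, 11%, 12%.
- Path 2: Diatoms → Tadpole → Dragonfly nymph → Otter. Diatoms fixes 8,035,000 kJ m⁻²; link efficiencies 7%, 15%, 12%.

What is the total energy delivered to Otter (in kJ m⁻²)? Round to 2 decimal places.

11257.97 kJ m⁻²

Path 1: 452100 × 0.19 × 0.11 × 0.12 = 1133.8668 kJ m⁻²
Path 2: 8035000 × 0.07 × 0.15 × 0.12 = 10124.1 kJ m⁻²
Total at Otter: 1133.8668 + 10124.1 = 11257.9668 kJ m⁻²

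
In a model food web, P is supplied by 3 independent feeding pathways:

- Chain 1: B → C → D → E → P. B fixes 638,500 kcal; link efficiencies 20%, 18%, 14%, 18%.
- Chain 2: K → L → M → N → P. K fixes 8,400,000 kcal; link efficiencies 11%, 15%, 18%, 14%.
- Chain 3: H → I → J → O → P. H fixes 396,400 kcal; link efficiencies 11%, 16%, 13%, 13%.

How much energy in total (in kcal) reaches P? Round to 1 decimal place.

4189.9 kcal

Chain 1: 638500 × 0.2 × 0.18 × 0.14 × 0.18 = 579.2472 kcal
Chain 2: 8400000 × 0.11 × 0.15 × 0.18 × 0.14 = 3492.72 kcal
Chain 3: 396400 × 0.11 × 0.16 × 0.13 × 0.13 = 117.905216 kcal
Total at P: 579.2472 + 3492.72 + 117.905216 = 4189.872416 kcal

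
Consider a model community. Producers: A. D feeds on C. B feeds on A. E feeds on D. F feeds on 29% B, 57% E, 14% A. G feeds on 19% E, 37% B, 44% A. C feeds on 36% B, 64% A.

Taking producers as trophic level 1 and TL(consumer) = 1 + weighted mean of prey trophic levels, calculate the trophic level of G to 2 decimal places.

B: 1 + 1 = 2
C: 1 + (0.36×2 + 0.64×1) = 2.36
D: 1 + 2.36 = 3.36
E: 1 + 3.36 = 4.36
F: 1 + (0.29×2 + 0.57×4.36 + 0.14×1) = 4.2052
G: 1 + (0.19×4.36 + 0.37×2 + 0.44×1) = 3.0084

3.01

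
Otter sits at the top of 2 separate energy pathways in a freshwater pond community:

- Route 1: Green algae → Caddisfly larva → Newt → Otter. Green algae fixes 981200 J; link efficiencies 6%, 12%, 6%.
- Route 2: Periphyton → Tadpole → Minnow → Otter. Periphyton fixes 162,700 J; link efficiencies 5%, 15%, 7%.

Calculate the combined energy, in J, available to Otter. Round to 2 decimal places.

Route 1: 981200 × 0.06 × 0.12 × 0.06 = 423.8784 J
Route 2: 162700 × 0.05 × 0.15 × 0.07 = 85.4175 J
Total at Otter: 423.8784 + 85.4175 = 509.2959 J

509.30 J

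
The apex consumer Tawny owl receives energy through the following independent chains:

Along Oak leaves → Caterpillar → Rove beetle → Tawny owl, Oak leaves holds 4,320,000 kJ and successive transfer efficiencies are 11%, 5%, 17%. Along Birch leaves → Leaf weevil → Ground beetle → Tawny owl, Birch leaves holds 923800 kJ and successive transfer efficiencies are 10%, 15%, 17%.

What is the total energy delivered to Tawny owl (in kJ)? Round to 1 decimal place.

6394.9 kJ

Via Oak leaves: 4320000 × 0.11 × 0.05 × 0.17 = 4039.2 kJ
Via Birch leaves: 923800 × 0.1 × 0.15 × 0.17 = 2355.69 kJ
Total at Tawny owl: 4039.2 + 2355.69 = 6394.89 kJ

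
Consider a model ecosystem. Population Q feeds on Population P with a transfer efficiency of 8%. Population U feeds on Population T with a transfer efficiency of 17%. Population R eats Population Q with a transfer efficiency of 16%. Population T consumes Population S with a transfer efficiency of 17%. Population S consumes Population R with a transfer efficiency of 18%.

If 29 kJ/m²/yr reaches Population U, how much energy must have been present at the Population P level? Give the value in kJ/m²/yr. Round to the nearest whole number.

Cumulative transfer efficiency: 0.08 × 0.16 × 0.18 × 0.17 × 0.17 = 0.0000665856
Population P energy = 29 / 0.0000665856 = 435530 kJ/m²/yr

435530 kJ/m²/yr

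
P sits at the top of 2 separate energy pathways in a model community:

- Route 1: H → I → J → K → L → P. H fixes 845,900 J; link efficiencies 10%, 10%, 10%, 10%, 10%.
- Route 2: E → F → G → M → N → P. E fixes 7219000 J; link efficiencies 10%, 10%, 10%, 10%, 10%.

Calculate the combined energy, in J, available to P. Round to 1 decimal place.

80.6 J

Route 1: 845900 × 0.1 × 0.1 × 0.1 × 0.1 × 0.1 = 8.459 J
Route 2: 7219000 × 0.1 × 0.1 × 0.1 × 0.1 × 0.1 = 72.19 J
Total at P: 8.459 + 72.19 = 80.649 J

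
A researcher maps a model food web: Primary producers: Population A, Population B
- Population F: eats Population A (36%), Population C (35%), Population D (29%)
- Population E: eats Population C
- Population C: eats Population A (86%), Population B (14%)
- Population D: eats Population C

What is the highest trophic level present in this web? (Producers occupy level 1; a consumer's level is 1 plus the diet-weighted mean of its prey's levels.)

3

Population C: 1 + (0.86×1 + 0.14×1) = 2
Population D: 1 + 2 = 3
Population E: 1 + 2 = 3
Population F: 1 + (0.36×1 + 0.35×2 + 0.29×3) = 2.93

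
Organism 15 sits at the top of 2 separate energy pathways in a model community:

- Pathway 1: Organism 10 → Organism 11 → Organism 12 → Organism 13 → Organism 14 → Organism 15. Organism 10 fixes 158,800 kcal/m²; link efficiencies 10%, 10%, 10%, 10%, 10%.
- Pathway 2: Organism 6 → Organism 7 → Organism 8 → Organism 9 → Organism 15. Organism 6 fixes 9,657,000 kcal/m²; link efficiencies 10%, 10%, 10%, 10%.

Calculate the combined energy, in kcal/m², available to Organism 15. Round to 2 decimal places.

967.29 kcal/m²

Pathway 1: 158800 × 0.1 × 0.1 × 0.1 × 0.1 × 0.1 = 1.588 kcal/m²
Pathway 2: 9657000 × 0.1 × 0.1 × 0.1 × 0.1 = 965.7 kcal/m²
Total at Organism 15: 1.588 + 965.7 = 967.288 kcal/m²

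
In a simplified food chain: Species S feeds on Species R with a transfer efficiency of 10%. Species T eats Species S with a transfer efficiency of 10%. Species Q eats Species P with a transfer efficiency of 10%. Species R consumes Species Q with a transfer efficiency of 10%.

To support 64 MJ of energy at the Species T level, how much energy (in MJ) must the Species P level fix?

Cumulative transfer efficiency: 0.1 × 0.1 × 0.1 × 0.1 = 0.0001
Species P energy = 64 / 0.0001 = 640000 MJ

640000 MJ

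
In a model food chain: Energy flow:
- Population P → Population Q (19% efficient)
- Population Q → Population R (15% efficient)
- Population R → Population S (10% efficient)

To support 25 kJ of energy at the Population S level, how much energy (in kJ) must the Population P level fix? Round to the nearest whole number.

8772 kJ

Cumulative transfer efficiency: 0.19 × 0.15 × 0.1 = 0.00285
Population P energy = 25 / 0.00285 = 8772 kJ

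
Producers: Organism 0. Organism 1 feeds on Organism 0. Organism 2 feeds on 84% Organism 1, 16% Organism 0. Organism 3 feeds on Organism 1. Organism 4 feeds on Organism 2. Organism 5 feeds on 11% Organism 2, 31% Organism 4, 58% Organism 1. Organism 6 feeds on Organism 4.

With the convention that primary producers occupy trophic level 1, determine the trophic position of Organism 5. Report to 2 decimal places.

Organism 1: 1 + 1 = 2
Organism 2: 1 + (0.84×2 + 0.16×1) = 2.84
Organism 3: 1 + 2 = 3
Organism 4: 1 + 2.84 = 3.84
Organism 5: 1 + (0.11×2.84 + 0.31×3.84 + 0.58×2) = 3.6628
Organism 6: 1 + 3.84 = 4.84

3.66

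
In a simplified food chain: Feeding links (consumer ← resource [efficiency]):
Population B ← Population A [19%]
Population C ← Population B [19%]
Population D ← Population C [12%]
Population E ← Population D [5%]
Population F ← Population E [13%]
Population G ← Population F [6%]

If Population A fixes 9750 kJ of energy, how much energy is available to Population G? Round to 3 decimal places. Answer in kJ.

Population B: 9750 × 0.19 = 1852.5 kJ
Population C: 1852.5 × 0.19 = 351.975 kJ
Population D: 351.975 × 0.12 = 42.237 kJ
Population E: 42.237 × 0.05 = 2.11185 kJ
Population F: 2.11185 × 0.13 = 0.2745405 kJ
Population G: 0.2745405 × 0.06 = 0.01647243 kJ

0.016 kJ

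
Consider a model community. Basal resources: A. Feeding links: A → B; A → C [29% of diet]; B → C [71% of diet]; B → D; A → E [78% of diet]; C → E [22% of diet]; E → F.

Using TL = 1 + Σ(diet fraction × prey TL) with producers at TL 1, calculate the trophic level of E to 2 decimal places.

B: 1 + 1 = 2
C: 1 + (0.29×1 + 0.71×2) = 2.71
D: 1 + 2 = 3
E: 1 + (0.78×1 + 0.22×2.71) = 2.3762
F: 1 + 2.3762 = 3.3762

2.38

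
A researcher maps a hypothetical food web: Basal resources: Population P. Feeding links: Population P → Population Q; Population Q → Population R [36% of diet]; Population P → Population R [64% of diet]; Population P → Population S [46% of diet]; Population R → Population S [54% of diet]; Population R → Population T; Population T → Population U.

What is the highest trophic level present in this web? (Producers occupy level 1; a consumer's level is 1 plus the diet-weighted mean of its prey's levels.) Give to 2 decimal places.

Population Q: 1 + 1 = 2
Population R: 1 + (0.36×2 + 0.64×1) = 2.36
Population S: 1 + (0.46×1 + 0.54×2.36) = 2.7344
Population T: 1 + 2.36 = 3.36
Population U: 1 + 3.36 = 4.36

4.36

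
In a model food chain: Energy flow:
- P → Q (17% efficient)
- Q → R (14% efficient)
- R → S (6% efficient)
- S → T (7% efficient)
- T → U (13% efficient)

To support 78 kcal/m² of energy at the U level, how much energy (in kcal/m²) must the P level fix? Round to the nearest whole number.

Cumulative transfer efficiency: 0.17 × 0.14 × 0.06 × 0.07 × 0.13 = 0.0000129948
P energy = 78 / 0.0000129948 = 6002401 kcal/m²

6002401 kcal/m²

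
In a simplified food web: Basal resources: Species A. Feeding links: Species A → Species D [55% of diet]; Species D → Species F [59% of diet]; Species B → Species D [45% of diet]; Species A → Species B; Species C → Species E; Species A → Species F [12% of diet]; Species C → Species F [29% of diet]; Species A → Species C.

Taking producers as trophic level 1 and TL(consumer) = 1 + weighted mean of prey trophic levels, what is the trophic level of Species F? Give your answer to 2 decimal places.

3.15

Species B: 1 + 1 = 2
Species C: 1 + 1 = 2
Species D: 1 + (0.55×1 + 0.45×2) = 2.45
Species E: 1 + 2 = 3
Species F: 1 + (0.59×2.45 + 0.12×1 + 0.29×2) = 3.1455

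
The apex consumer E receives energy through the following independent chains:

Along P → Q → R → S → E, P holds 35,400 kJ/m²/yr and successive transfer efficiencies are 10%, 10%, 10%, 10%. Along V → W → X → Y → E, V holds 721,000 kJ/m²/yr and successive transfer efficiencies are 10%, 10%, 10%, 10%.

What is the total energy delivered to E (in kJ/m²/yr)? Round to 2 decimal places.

75.64 kJ/m²/yr

Via P: 35400 × 0.1 × 0.1 × 0.1 × 0.1 = 3.54 kJ/m²/yr
Via V: 721000 × 0.1 × 0.1 × 0.1 × 0.1 = 72.1 kJ/m²/yr
Total at E: 3.54 + 72.1 = 75.64 kJ/m²/yr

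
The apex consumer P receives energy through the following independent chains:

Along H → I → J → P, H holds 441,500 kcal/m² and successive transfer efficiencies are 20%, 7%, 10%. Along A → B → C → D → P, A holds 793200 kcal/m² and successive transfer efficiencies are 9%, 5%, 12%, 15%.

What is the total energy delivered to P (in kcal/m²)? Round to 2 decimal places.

682.35 kcal/m²

Via H: 441500 × 0.2 × 0.07 × 0.1 = 618.1 kcal/m²
Via A: 793200 × 0.09 × 0.05 × 0.12 × 0.15 = 64.2492 kcal/m²
Total at P: 618.1 + 64.2492 = 682.3492 kcal/m²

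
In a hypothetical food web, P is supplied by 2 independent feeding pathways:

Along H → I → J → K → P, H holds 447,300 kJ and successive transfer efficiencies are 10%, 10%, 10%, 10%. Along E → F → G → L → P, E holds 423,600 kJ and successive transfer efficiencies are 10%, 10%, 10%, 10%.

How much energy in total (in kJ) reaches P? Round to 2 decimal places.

Via H: 447300 × 0.1 × 0.1 × 0.1 × 0.1 = 44.73 kJ
Via E: 423600 × 0.1 × 0.1 × 0.1 × 0.1 = 42.36 kJ
Total at P: 44.73 + 42.36 = 87.09 kJ

87.09 kJ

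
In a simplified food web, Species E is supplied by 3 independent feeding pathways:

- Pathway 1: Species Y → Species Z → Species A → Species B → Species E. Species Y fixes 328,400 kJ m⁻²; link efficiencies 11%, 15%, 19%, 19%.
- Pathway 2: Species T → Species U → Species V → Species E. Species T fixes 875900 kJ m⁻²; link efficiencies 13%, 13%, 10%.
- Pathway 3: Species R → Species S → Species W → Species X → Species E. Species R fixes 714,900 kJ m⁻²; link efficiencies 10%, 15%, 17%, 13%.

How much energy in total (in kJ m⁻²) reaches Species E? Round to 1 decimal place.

1912.9 kJ m⁻²

Pathway 1: 328400 × 0.11 × 0.15 × 0.19 × 0.19 = 195.61146 kJ m⁻²
Pathway 2: 875900 × 0.13 × 0.13 × 0.1 = 1480.271 kJ m⁻²
Pathway 3: 714900 × 0.1 × 0.15 × 0.17 × 0.13 = 236.98935 kJ m⁻²
Total at Species E: 195.61146 + 1480.271 + 236.98935 = 1912.87181 kJ m⁻²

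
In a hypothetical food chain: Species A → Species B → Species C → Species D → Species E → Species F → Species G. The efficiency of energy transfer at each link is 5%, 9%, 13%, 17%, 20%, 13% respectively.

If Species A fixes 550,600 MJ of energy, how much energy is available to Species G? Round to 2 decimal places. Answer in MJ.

1.42 MJ

Species B: 550600 × 0.05 = 27530 MJ
Species C: 27530 × 0.09 = 2477.7 MJ
Species D: 2477.7 × 0.13 = 322.101 MJ
Species E: 322.101 × 0.17 = 54.75717 MJ
Species F: 54.75717 × 0.2 = 10.951434 MJ
Species G: 10.951434 × 0.13 = 1.42368642 MJ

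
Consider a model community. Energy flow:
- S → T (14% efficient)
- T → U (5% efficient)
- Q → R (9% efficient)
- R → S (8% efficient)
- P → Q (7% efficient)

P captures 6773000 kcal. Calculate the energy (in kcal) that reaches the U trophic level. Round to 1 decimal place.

Q: 6773000 × 0.07 = 474110 kcal
R: 474110 × 0.09 = 42669.9 kcal
S: 42669.9 × 0.08 = 3413.592 kcal
T: 3413.592 × 0.14 = 477.90288 kcal
U: 477.90288 × 0.05 = 23.895144 kcal

23.9 kcal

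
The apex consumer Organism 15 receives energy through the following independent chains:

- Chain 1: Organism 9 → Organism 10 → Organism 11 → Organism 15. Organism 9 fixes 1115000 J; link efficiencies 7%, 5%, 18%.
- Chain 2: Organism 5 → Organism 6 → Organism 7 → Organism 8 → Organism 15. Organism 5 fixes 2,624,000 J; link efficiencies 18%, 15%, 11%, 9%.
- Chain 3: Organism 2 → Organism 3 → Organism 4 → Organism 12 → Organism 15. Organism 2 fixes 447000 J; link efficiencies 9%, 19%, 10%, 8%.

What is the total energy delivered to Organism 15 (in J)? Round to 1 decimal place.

1465.0 J

Chain 1: 1115000 × 0.07 × 0.05 × 0.18 = 702.45 J
Chain 2: 2624000 × 0.18 × 0.15 × 0.11 × 0.09 = 701.3952 J
Chain 3: 447000 × 0.09 × 0.19 × 0.1 × 0.08 = 61.1496 J
Total at Organism 15: 702.45 + 701.3952 + 61.1496 = 1464.9948 J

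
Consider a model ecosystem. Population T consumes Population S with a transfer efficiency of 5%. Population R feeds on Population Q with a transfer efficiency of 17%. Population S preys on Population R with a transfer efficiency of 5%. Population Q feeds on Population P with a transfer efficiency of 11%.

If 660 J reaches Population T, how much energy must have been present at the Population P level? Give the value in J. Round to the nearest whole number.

Cumulative transfer efficiency: 0.11 × 0.17 × 0.05 × 0.05 = 0.00004675
Population P energy = 660 / 0.00004675 = 14117647 J

14117647 J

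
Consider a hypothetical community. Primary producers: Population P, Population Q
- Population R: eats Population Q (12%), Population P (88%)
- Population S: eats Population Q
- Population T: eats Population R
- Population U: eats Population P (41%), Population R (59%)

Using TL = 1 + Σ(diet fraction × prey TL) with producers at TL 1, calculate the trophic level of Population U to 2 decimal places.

2.59

Population R: 1 + (0.12×1 + 0.88×1) = 2
Population S: 1 + 1 = 2
Population T: 1 + 2 = 3
Population U: 1 + (0.41×1 + 0.59×2) = 2.59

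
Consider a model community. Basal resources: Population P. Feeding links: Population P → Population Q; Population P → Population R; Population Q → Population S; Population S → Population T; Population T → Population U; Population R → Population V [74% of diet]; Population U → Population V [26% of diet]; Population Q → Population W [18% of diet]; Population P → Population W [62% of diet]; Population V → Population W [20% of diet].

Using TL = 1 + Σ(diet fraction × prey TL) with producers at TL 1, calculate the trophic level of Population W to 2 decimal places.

2.74

Population Q: 1 + 1 = 2
Population R: 1 + 1 = 2
Population S: 1 + 2 = 3
Population T: 1 + 3 = 4
Population U: 1 + 4 = 5
Population V: 1 + (0.74×2 + 0.26×5) = 3.78
Population W: 1 + (0.18×2 + 0.62×1 + 0.2×3.78) = 2.736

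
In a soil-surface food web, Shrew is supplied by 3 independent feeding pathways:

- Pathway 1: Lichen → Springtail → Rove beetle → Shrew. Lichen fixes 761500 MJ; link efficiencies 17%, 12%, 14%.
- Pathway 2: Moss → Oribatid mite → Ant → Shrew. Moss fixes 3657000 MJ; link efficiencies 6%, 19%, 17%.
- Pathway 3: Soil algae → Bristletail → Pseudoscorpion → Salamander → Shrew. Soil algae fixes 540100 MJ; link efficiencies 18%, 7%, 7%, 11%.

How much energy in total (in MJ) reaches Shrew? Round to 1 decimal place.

Pathway 1: 761500 × 0.17 × 0.12 × 0.14 = 2174.844 MJ
Pathway 2: 3657000 × 0.06 × 0.19 × 0.17 = 7087.266 MJ
Pathway 3: 540100 × 0.18 × 0.07 × 0.07 × 0.11 = 52.400502 MJ
Total at Shrew: 2174.844 + 7087.266 + 52.400502 = 9314.510502 MJ

9314.5 MJ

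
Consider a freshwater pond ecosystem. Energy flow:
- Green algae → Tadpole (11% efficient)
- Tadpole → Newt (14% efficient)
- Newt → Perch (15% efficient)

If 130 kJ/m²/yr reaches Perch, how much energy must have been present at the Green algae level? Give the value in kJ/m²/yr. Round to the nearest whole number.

Cumulative transfer efficiency: 0.11 × 0.14 × 0.15 = 0.00231
Green algae energy = 130 / 0.00231 = 56277 kJ/m²/yr

56277 kJ/m²/yr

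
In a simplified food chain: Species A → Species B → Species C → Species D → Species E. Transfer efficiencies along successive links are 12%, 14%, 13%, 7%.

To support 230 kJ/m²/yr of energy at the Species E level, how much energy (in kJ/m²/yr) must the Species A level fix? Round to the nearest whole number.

1504448 kJ/m²/yr

Cumulative transfer efficiency: 0.12 × 0.14 × 0.13 × 0.07 = 0.00015288
Species A energy = 230 / 0.00015288 = 1504448 kJ/m²/yr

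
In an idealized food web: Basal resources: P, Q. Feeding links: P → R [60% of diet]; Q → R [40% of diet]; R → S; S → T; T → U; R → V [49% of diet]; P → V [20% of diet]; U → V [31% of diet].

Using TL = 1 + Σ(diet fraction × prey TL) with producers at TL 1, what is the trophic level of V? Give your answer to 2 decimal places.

3.73

R: 1 + (0.6×1 + 0.4×1) = 2
S: 1 + 2 = 3
T: 1 + 3 = 4
U: 1 + 4 = 5
V: 1 + (0.49×2 + 0.2×1 + 0.31×5) = 3.73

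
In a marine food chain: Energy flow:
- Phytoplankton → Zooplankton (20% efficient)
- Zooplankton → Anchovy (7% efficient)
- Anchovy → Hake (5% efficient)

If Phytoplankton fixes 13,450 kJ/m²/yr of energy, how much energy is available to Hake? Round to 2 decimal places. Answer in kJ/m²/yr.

Zooplankton: 13450 × 0.2 = 2690 kJ/m²/yr
Anchovy: 2690 × 0.07 = 188.3 kJ/m²/yr
Hake: 188.3 × 0.05 = 9.415 kJ/m²/yr

9.42 kJ/m²/yr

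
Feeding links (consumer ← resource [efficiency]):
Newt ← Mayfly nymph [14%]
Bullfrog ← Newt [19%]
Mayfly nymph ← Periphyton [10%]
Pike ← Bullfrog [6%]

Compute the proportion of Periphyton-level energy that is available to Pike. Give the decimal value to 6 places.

0.000160

Product of link efficiencies: 0.1 × 0.14 × 0.19 × 0.06 = 0.0001596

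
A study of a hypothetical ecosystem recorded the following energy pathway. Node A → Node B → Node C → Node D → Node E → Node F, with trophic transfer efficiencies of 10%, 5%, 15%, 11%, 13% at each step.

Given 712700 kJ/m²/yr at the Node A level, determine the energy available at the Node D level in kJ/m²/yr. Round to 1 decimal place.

534.5 kJ/m²/yr

Node B: 712700 × 0.1 = 71270 kJ/m²/yr
Node C: 71270 × 0.05 = 3563.5 kJ/m²/yr
Node D: 3563.5 × 0.15 = 534.525 kJ/m²/yr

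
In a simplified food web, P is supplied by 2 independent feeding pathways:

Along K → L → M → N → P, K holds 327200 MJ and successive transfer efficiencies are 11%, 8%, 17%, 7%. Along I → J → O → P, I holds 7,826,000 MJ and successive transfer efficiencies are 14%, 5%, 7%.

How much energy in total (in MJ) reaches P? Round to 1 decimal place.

Via K: 327200 × 0.11 × 0.08 × 0.17 × 0.07 = 34.264384 MJ
Via I: 7826000 × 0.14 × 0.05 × 0.07 = 3834.74 MJ
Total at P: 34.264384 + 3834.74 = 3869.004384 MJ

3869.0 MJ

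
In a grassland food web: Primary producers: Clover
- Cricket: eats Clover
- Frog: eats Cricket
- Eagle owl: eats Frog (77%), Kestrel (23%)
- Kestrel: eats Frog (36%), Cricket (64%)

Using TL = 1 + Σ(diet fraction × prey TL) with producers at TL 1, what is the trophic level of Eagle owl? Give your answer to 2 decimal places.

Cricket: 1 + 1 = 2
Frog: 1 + 2 = 3
Kestrel: 1 + (0.36×3 + 0.64×2) = 3.36
Eagle owl: 1 + (0.77×3 + 0.23×3.36) = 4.0828

4.08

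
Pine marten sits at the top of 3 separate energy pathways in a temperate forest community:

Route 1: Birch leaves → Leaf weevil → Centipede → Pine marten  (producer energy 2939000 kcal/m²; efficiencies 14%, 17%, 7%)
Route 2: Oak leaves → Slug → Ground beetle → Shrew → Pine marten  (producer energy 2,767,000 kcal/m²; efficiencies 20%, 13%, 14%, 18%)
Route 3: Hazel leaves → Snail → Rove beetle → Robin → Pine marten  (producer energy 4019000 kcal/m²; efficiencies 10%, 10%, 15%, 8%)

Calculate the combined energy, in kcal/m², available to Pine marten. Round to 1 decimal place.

7191.6 kcal/m²

Route 1: 2939000 × 0.14 × 0.17 × 0.07 = 4896.374 kcal/m²
Route 2: 2767000 × 0.2 × 0.13 × 0.14 × 0.18 = 1812.9384 kcal/m²
Route 3: 4019000 × 0.1 × 0.1 × 0.15 × 0.08 = 482.28 kcal/m²
Total at Pine marten: 4896.374 + 1812.9384 + 482.28 = 7191.5924 kcal/m²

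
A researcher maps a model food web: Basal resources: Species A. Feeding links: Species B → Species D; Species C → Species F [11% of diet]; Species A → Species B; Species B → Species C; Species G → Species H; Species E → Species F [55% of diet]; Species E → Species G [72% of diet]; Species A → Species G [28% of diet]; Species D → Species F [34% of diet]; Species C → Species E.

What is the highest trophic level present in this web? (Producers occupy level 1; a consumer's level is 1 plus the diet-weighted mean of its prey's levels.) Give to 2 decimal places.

Species B: 1 + 1 = 2
Species C: 1 + 2 = 3
Species D: 1 + 2 = 3
Species E: 1 + 3 = 4
Species F: 1 + (0.55×4 + 0.11×3 + 0.34×3) = 4.55
Species G: 1 + (0.28×1 + 0.72×4) = 4.16
Species H: 1 + 4.16 = 5.16

5.16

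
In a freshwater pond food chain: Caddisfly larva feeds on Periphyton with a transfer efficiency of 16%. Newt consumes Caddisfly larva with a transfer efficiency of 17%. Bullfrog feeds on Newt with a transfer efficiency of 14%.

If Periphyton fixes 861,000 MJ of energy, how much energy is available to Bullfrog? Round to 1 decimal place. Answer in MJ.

Caddisfly larva: 861000 × 0.16 = 137760 MJ
Newt: 137760 × 0.17 = 23419.2 MJ
Bullfrog: 23419.2 × 0.14 = 3278.688 MJ

3278.7 MJ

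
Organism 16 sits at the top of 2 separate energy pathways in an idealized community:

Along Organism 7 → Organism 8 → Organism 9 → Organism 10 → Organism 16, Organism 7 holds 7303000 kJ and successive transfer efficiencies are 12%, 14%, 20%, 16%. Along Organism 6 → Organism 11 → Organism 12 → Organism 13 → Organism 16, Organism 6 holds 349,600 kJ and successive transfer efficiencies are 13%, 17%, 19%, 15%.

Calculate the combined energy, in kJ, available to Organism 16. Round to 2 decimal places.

Via Organism 7: 7303000 × 0.12 × 0.14 × 0.2 × 0.16 = 3926.0928 kJ
Via Organism 6: 349600 × 0.13 × 0.17 × 0.19 × 0.15 = 220.19556 kJ
Total at Organism 16: 3926.0928 + 220.19556 = 4146.28836 kJ

4146.29 kJ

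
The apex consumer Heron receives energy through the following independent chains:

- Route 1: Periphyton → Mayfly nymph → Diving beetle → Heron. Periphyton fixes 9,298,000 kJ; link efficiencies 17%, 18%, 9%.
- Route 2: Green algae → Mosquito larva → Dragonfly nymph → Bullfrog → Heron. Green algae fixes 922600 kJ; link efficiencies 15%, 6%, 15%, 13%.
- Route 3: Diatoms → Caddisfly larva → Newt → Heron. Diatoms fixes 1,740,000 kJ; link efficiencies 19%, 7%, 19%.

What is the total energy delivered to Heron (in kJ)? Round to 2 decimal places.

30165.59 kJ

Route 1: 9298000 × 0.17 × 0.18 × 0.09 = 25606.692 kJ
Route 2: 922600 × 0.15 × 0.06 × 0.15 × 0.13 = 161.9163 kJ
Route 3: 1740000 × 0.19 × 0.07 × 0.19 = 4396.98 kJ
Total at Heron: 25606.692 + 161.9163 + 4396.98 = 30165.5883 kJ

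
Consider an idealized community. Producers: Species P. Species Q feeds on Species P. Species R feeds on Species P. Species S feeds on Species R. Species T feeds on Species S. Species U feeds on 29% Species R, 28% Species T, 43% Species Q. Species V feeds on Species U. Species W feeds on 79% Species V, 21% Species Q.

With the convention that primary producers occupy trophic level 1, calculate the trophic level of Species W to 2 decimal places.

5.02

Species Q: 1 + 1 = 2
Species R: 1 + 1 = 2
Species S: 1 + 2 = 3
Species T: 1 + 3 = 4
Species U: 1 + (0.29×2 + 0.28×4 + 0.43×2) = 3.56
Species V: 1 + 3.56 = 4.56
Species W: 1 + (0.79×4.56 + 0.21×2) = 5.0224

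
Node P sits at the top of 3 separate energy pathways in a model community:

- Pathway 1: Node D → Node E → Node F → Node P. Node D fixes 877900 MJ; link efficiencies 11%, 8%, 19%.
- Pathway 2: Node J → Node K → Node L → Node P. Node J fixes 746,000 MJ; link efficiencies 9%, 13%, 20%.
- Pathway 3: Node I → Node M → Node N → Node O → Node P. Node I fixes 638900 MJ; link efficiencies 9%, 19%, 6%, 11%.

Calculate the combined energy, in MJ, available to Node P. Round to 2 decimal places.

Pathway 1: 877900 × 0.11 × 0.08 × 0.19 = 1467.8488 MJ
Pathway 2: 746000 × 0.09 × 0.13 × 0.2 = 1745.64 MJ
Pathway 3: 638900 × 0.09 × 0.19 × 0.06 × 0.11 = 72.106254 MJ
Total at Node P: 1467.8488 + 1745.64 + 72.106254 = 3285.595054 MJ

3285.60 MJ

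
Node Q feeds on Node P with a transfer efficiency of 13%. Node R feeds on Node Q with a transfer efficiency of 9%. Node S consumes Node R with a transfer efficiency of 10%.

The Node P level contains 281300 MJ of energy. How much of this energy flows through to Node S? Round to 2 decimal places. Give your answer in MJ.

Node Q: 281300 × 0.13 = 36569 MJ
Node R: 36569 × 0.09 = 3291.21 MJ
Node S: 3291.21 × 0.1 = 329.121 MJ

329.12 MJ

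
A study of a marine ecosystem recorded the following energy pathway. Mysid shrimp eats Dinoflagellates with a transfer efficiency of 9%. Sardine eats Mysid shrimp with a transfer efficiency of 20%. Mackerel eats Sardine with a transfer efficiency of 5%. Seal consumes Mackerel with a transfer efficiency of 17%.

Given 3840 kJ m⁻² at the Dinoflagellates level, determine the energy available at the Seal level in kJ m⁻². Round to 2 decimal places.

0.59 kJ m⁻²

Mysid shrimp: 3840 × 0.09 = 345.6 kJ m⁻²
Sardine: 345.6 × 0.2 = 69.12 kJ m⁻²
Mackerel: 69.12 × 0.05 = 3.456 kJ m⁻²
Seal: 3.456 × 0.17 = 0.58752 kJ m⁻²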